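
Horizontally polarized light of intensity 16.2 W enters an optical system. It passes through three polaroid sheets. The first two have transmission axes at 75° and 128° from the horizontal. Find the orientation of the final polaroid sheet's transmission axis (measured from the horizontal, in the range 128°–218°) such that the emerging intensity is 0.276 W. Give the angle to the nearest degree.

θ ≈ 161°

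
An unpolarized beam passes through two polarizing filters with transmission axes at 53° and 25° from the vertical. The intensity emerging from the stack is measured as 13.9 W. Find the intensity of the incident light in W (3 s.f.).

Unpolarized light through the first polarizer → I₁ = ½ I₀, now polarized at 53°.
I₂ = I₁ cos²(25° − 53°) = 0.5 I₀ · cos²(28°) = 0.3898 I₀.
So 13.9 W = 0.3898 I₀, giving I₀ = 13.9/0.3898 = 35.66 W.

I₀ ≈ 35.7 W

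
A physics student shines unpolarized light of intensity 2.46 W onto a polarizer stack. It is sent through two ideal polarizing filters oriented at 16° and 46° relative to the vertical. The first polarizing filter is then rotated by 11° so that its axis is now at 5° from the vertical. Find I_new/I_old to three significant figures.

I_new/I_old ≈ 0.759

Before rotation:
Unpolarized light through the first polarizer → I₁ = ½ I₀, now polarized at 16°.
I₂ = I₁ cos²(46° − 16°) = 0.5 I₀ · cos²(30°) = 0.375 I₀.
After rotation:
Unpolarized light through the first polarizer → I₁ = ½ I₀, now polarized at 5°.
I₂ = I₁ cos²(46° − 5°) = 0.5 I₀ · cos²(41°) = 0.2848 I₀.
Ratio = 0.2848 / 0.375 = 0.7594.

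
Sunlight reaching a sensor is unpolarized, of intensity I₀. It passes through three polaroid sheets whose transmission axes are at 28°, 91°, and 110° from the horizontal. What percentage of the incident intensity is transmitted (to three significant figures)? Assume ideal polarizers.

≈ 9.21%

Unpolarized light through the first polarizer → I₁ = ½ I₀, now polarized at 28°.
I₂ = I₁ cos²(91° − 28°) = 0.5 I₀ · cos²(63°) = 0.1031 I₀.
I₃ = I₂ cos²(110° − 91°) = 0.1031 I₀ · cos²(19°) = 0.09213 I₀.
That is 9.213% of the incident intensity.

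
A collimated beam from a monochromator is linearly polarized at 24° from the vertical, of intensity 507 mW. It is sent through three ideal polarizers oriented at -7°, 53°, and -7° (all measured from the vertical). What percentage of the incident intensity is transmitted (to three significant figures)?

≈ 4.59%

I₁ = 507 mW · cos²(31°) = 372.5 mW.
I₂ = I₁ · cos²(60°) = 372.5 · 0.25 = 93.13 mW.
I₃ = I₂ · cos²(60°) = 93.13 · 0.25 = 23.28 mW.
That is 4.592% of the incident intensity.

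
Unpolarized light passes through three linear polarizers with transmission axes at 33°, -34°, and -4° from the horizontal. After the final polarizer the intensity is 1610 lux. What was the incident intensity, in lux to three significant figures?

Unpolarized light through the first polarizer → I₁ = ½ I₀, now polarized at 33°.
I₂ = I₁ cos²(-34° − 33°) = 0.5 I₀ · cos²(67°) = 0.07634 I₀.
I₃ = I₂ cos²(-4° + 34°) = 0.07634 I₀ · cos²(30°) = 0.05725 I₀.
So 1610 lux = 0.05725 I₀, giving I₀ = 1610/0.05725 = 2.812e+04 lux.

I₀ ≈ 2.81e4 lux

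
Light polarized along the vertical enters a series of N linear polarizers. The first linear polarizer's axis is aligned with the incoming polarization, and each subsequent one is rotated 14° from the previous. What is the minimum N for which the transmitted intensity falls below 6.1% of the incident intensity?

First polarizer is aligned with the polarization: full transmission.
Each further stage multiplies by cos²(14°) = 0.9415.
After N polarizers: T = 0.9415^(N−1). Require T < 0.061 ⇒ N−1 > ln(0.061)/ln(0.9415) = 46.38, so N−1 ≥ 47 and N = 48.
Check: N=48 gives T = 0.05875 < 0.061; N=47 gives T = 0.0624.

N = 48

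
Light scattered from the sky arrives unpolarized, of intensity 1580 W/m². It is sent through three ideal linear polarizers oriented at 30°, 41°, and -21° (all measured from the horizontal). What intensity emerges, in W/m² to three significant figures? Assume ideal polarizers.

I ≈ 168 W/m²

Unpolarized light through the first polarizer → I₁ = 1580 W/m²/2 = 790 W/m², polarized at 30°.
I₂ = I₁ · cos²(11°) = 790 · 0.9636 = 761.2 W/m².
I₃ = I₂ · cos²(62°) = 761.2 · 0.2204 = 167.8 W/m².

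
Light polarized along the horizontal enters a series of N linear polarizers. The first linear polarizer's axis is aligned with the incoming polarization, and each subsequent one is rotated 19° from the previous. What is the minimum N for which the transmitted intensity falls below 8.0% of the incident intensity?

N = 24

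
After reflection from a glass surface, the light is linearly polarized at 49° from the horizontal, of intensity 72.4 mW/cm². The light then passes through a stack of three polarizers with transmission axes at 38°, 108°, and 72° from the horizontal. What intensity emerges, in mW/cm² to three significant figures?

I ≈ 5.34 mW/cm²

I₁ = 72.4 mW/cm² · cos²(11°) = 69.76 mW/cm².
I₂ = I₁ · cos²(70°) = 69.76 · 0.117 = 8.161 mW/cm².
I₃ = I₂ · cos²(36°) = 8.161 · 0.6545 = 5.341 mW/cm².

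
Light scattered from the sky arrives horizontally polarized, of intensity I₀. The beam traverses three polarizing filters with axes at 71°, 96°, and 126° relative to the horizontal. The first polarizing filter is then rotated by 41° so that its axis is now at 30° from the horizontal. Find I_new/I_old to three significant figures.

I_new/I_old ≈ 1.43

Before rotation:
By Malus's law, I₁ = I₀ cos²(71° − 0°) = I₀ cos²(71°) = 0.106 I₀.
I₂ = I₁ cos²(96° − 71°) = 0.106 I₀ · cos²(25°) = 0.08706 I₀.
I₃ = I₂ cos²(126° − 96°) = 0.08706 I₀ · cos²(30°) = 0.0653 I₀.
After rotation:
I₁ = I₀ cos²(30° − 0°) = I₀ cos²(30°) = 0.75 I₀.
I₂ = I₁ cos²(96° − 30°) = 0.75 I₀ · cos²(66°) = 0.1241 I₀.
I₃ = I₂ cos²(126° − 96°) = 0.1241 I₀ · cos²(30°) = 0.09306 I₀.
Ratio = 0.09306 / 0.0653 = 1.425.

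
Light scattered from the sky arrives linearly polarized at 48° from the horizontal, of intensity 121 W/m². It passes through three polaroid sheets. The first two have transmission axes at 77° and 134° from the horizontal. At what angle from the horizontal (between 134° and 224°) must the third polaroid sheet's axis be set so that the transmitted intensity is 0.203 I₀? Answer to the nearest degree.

θ ≈ 153°

By Malus's law, I₁ = I₀ cos²(77° − 48°) = I₀ cos²(29°) = 0.765 I₀.
I₂ = I₁ cos²(134° − 77°) = 0.765 I₀ · cos²(57°) = 0.2269 I₀.
Need I₃/I₀ = 0.203, so cos²(θ − 134°) = 0.203 / 0.2269 = 0.8946.
θ − 134° = arccos(√0.8946) = 18.9°, giving θ ≈ 134 + 18.9 = 152.9°.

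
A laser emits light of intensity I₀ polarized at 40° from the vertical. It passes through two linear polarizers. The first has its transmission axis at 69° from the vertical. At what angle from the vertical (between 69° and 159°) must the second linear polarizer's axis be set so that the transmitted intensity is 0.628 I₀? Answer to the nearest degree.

θ ≈ 94°

By Malus's law, I₁ = I₀ cos²(69° − 40°) = I₀ cos²(29°) = 0.765 I₀.
Need I₂/I₀ = 0.628, so cos²(θ − 69°) = 0.628 / 0.765 = 0.821.
θ − 69° = arccos(√0.821) = 25.0°, giving θ ≈ 69 + 25.0 = 94.0°.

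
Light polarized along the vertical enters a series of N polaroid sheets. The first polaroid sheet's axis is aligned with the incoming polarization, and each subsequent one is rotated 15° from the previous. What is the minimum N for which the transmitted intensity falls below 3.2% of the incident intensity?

N = 51

First polarizer is aligned with the polarization: full transmission.
Each further stage multiplies by cos²(15°) = 0.933.
After N polarizers: T = 0.933^(N−1). Require T < 0.032 ⇒ N−1 > ln(0.032)/ln(0.933) = 49.64, so N−1 ≥ 50 and N = 51.
Check: N=51 gives T = 0.03122 < 0.032; N=50 gives T = 0.03346.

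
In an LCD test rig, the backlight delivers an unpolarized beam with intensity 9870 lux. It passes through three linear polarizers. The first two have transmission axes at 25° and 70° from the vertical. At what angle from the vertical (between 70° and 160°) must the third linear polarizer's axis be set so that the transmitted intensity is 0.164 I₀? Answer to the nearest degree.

Unpolarized light through the first polarizer → I₁ = ½ I₀, now polarized at 25°.
I₂ = I₁ cos²(70° − 25°) = 0.5 I₀ · cos²(45°) = 0.25 I₀.
Need I₃/I₀ = 0.164, so cos²(θ − 70°) = 0.164 / 0.25 = 0.656.
θ − 70° = arccos(√0.656) = 35.9°, giving θ ≈ 70 + 35.9 = 105.9°.

θ ≈ 106°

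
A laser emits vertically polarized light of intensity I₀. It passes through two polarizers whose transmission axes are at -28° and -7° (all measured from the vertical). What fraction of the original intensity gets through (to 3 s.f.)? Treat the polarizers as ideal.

≈ 0.679 I₀

I₁ = I₀ cos²(-28° − 0°) = I₀ cos²(28°) = 0.7796 I₀.
I₂ = I₁ cos²(-7° + 28°) = 0.7796 I₀ · cos²(21°) = 0.6795 I₀.
Transmitted fraction = 0.6795.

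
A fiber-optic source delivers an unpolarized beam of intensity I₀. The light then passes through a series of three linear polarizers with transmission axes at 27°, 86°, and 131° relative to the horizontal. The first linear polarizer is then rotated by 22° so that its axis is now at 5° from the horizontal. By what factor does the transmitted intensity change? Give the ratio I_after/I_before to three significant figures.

Before rotation:
Unpolarized light through the first polarizer → I₁ = ½ I₀, now polarized at 27°.
I₂ = I₁ cos²(86° − 27°) = 0.5 I₀ · cos²(59°) = 0.1326 I₀.
I₃ = I₂ cos²(131° − 86°) = 0.1326 I₀ · cos²(45°) = 0.06632 I₀.
After rotation:
Unpolarized light through the first polarizer → I₁ = ½ I₀, now polarized at 5°.
I₂ = I₁ cos²(86° − 5°) = 0.5 I₀ · cos²(81°) = 0.01224 I₀.
I₃ = I₂ cos²(131° − 86°) = 0.01224 I₀ · cos²(45°) = 0.006118 I₀.
Ratio = 0.006118 / 0.06632 = 0.09225.

I_new/I_old ≈ 0.0923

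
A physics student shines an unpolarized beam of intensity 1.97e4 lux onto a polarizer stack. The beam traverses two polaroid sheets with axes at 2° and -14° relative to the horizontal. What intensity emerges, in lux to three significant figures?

I ≈ 9100 lux

Unpolarized light through the first polarizer → I₁ = 1.97e4 lux/2 = 9850 lux, polarized at 2°.
I₂ = I₁ · cos²(16°) = 9850 · 0.924 = 9102 lux.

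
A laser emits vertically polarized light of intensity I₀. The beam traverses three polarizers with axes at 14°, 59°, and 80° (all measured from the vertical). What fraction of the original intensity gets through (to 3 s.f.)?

I₁ = I₀ cos²(14° − 0°) = I₀ cos²(14°) = 0.9415 I₀.
I₂ = I₁ cos²(59° − 14°) = 0.9415 I₀ · cos²(45°) = 0.4707 I₀.
I₃ = I₂ cos²(80° − 59°) = 0.4707 I₀ · cos²(21°) = 0.4103 I₀.
Transmitted fraction = 0.4103.

≈ 0.410 I₀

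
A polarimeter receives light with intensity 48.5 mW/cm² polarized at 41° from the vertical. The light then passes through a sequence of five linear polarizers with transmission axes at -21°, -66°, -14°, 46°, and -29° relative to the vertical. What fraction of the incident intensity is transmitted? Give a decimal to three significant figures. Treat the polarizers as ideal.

I/I₀ ≈ 0.000700

By Malus's law, I₁ = 48.5 mW/cm² · cos²(62°) = 10.69 mW/cm².
I₂ = I₁ · cos²(45°) = 10.69 · 0.5 = 5.345 mW/cm².
I₃ = I₂ · cos²(52°) = 5.345 · 0.379 = 2.026 mW/cm².
I₄ = I₃ · cos²(60°) = 2.026 · 0.25 = 0.5065 mW/cm².
I₅ = I₄ · cos²(75°) = 0.5065 · 0.06699 = 0.03393 mW/cm².
Transmitted fraction = 0.0006995.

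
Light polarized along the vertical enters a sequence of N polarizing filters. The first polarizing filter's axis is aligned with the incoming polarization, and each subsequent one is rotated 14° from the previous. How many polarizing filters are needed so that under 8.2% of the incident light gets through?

First polarizer is aligned with the polarization: full transmission.
Each further stage multiplies by cos²(14°) = 0.9415.
After N polarizers: T = 0.9415^(N−1). Require T < 0.082 ⇒ N−1 > ln(0.082)/ln(0.9415) = 41.47, so N−1 ≥ 42 and N = 43.
Check: N=43 gives T = 0.07942 < 0.082; N=42 gives T = 0.08436.

N = 43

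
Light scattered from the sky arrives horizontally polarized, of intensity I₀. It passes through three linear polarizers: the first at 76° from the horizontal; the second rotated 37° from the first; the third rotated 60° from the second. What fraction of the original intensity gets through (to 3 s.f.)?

≈ 0.00933 I₀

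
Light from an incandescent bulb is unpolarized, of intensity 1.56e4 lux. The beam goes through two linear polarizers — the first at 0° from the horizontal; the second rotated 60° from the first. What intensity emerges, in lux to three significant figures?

I ≈ 1950 lux

Unpolarized light through the first polarizer → I₁ = 1.56e4 lux/2 = 7800 lux, polarized at 0°.
I₂ = I₁ · cos²(60°) = 7800 · 0.25 = 1950 lux.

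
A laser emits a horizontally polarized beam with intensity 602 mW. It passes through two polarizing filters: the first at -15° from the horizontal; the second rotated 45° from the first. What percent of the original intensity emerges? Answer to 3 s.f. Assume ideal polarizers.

I₁ = 602 mW · cos²(15°) = 561.7 mW.
I₂ = I₁ · cos²(45°) = 561.7 · 0.5 = 280.8 mW.
That is 46.65% of the incident intensity.

≈ 46.7%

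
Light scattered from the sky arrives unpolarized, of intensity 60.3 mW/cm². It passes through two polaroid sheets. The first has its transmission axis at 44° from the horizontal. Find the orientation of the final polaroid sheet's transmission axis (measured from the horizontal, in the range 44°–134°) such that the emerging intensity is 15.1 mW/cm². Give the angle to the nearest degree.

θ ≈ 89°

Unpolarized light through the first polarizer → I₁ = ½ I₀, now polarized at 44°.
Target fraction: 15.1 / 60.3 mW/cm² = 0.2504 of I₀.
Need I₂/I₀ = 0.2504, so cos²(θ − 44°) = 0.2504 / 0.5 = 0.5008.
θ − 44° = arccos(√0.5008) = 45.0°, giving θ ≈ 44 + 45.0 = 89.0°.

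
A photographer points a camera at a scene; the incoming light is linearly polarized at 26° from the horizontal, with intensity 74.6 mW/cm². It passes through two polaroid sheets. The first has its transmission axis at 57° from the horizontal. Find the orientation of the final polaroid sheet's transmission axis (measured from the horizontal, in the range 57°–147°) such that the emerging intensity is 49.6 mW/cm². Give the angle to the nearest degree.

θ ≈ 75°

I₁ = I₀ cos²(57° − 26°) = I₀ cos²(31°) = 0.7347 I₀.
Target fraction: 49.6 / 74.6 mW/cm² = 0.6649 of I₀.
Need I₂/I₀ = 0.6649, so cos²(θ − 57°) = 0.6649 / 0.7347 = 0.9049.
θ − 57° = arccos(√0.9049) = 18.0°, giving θ ≈ 57 + 18.0 = 75.0°.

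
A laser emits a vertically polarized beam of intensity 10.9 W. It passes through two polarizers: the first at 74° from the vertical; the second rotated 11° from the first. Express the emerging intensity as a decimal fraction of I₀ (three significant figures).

I/I₀ ≈ 0.0732

By Malus's law, I₁ = 10.9 W · cos²(74°) = 0.8281 W.
I₂ = I₁ · cos²(11°) = 0.8281 · 0.9636 = 0.798 W.
Transmitted fraction = 0.07321.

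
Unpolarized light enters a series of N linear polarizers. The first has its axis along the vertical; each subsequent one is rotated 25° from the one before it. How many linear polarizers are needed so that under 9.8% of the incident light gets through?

N = 10

First polarizer halves the unpolarized light: factor 1/2.
Each further stage multiplies by cos²(25°) = 0.8214.
After N polarizers: T = 0.5·0.8214^(N−1). Require T < 0.098 ⇒ N−1 > ln(0.098/0.5)/ln(0.8214) = 8.28, so N−1 ≥ 9 and N = 10.
Check: N=10 gives T = 0.0851 < 0.098; N=9 gives T = 0.1036.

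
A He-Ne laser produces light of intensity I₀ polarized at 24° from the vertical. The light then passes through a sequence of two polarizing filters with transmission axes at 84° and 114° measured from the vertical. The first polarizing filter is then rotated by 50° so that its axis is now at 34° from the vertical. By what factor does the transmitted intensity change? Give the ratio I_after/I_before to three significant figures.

I_new/I_old ≈ 0.156

Before rotation:
I₁ = I₀ cos²(84° − 24°) = I₀ cos²(60°) = 0.25 I₀.
I₂ = I₁ cos²(114° − 84°) = 0.25 I₀ · cos²(30°) = 0.1875 I₀.
After rotation:
I₁ = I₀ cos²(34° − 24°) = I₀ cos²(10°) = 0.9698 I₀.
I₂ = I₁ cos²(114° − 34°) = 0.9698 I₀ · cos²(80°) = 0.02924 I₀.
Ratio = 0.02924 / 0.1875 = 0.156.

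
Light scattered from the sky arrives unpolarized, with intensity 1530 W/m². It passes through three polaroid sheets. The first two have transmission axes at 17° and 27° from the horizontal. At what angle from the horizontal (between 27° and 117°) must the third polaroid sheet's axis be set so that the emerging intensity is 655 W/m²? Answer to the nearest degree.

Unpolarized light through the first polarizer → I₁ = ½ I₀, now polarized at 17°.
I₂ = I₁ cos²(27° − 17°) = 0.5 I₀ · cos²(10°) = 0.4849 I₀.
Target fraction: 655 / 1530 W/m² = 0.4281 of I₀.
Need I₃/I₀ = 0.4281, so cos²(θ − 27°) = 0.4281 / 0.4849 = 0.8828.
θ − 27° = arccos(√0.8828) = 20.0°, giving θ ≈ 27 + 20.0 = 47.0°.

θ ≈ 47°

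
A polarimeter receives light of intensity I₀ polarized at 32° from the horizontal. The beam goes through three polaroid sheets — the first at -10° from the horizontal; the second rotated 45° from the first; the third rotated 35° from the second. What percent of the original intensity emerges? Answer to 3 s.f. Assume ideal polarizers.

≈ 18.5%

By Malus's law, I₁ = I₀ cos²(-10° − 32°) = I₀ cos²(42°) = 0.5523 I₀.
I₂ = I₁ cos²(45°) = 0.5523 · 0.5 I₀ = 0.2761 I₀.
I₃ = I₂ cos²(35°) = 0.2761 · 0.671 I₀ = 0.1853 I₀.
That is 18.53% of the incident intensity.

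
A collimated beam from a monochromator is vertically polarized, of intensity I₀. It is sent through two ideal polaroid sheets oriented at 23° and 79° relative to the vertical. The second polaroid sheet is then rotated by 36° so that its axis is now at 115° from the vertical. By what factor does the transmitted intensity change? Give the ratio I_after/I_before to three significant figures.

Before rotation:
By Malus's law, I₁ = I₀ cos²(23° − 0°) = I₀ cos²(23°) = 0.8473 I₀.
I₂ = I₁ cos²(79° − 23°) = 0.8473 I₀ · cos²(56°) = 0.265 I₀.
After rotation:
I₁ = I₀ cos²(23° − 0°) = I₀ cos²(23°) = 0.8473 I₀.
Angle between axes 1 and 2: 88°. I₂ = 0.8473 I₀ · cos²(88°) = 0.001032 I₀.
Ratio = 0.001032 / 0.265 = 0.003895.

I_new/I_old ≈ 0.00390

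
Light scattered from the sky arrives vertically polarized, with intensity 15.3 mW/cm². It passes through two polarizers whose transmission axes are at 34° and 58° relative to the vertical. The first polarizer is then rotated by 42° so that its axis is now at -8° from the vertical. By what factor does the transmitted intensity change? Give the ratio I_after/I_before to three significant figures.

Before rotation:
I₁ = I₀ cos²(34° − 0°) = I₀ cos²(34°) = 0.6873 I₀.
I₂ = I₁ cos²(58° − 34°) = 0.6873 I₀ · cos²(24°) = 0.5736 I₀.
After rotation:
I₁ = I₀ cos²(-8° − 0°) = I₀ cos²(8°) = 0.9806 I₀.
I₂ = I₁ cos²(58° + 8°) = 0.9806 I₀ · cos²(66°) = 0.1622 I₀.
Ratio = 0.1622 / 0.5736 = 0.2828.

I_new/I_old ≈ 0.283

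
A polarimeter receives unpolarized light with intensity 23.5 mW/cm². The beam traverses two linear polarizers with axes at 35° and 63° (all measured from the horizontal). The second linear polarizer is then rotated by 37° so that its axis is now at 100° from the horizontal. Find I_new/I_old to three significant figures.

Before rotation:
Unpolarized light through the first polarizer → I₁ = ½ I₀, now polarized at 35°.
I₂ = I₁ cos²(63° − 35°) = 0.5 I₀ · cos²(28°) = 0.3898 I₀.
After rotation:
Unpolarized light through the first polarizer → I₁ = ½ I₀, now polarized at 35°.
I₂ = I₁ cos²(100° − 35°) = 0.5 I₀ · cos²(65°) = 0.0893 I₀.
Ratio = 0.0893 / 0.3898 = 0.2291.

I_new/I_old ≈ 0.229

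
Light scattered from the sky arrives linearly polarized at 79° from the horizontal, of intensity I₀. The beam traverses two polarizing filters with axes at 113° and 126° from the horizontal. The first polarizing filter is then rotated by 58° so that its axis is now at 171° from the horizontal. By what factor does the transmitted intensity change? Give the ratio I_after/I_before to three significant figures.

I_new/I_old ≈ 0.000933

Before rotation:
I₁ = I₀ cos²(113° − 79°) = I₀ cos²(34°) = 0.6873 I₀.
I₂ = I₁ cos²(126° − 113°) = 0.6873 I₀ · cos²(13°) = 0.6525 I₀.
After rotation:
I₁ = I₀ cos²(171° − 79°) = I₀ cos²(88°) = 0.001218 I₀.
I₂ = I₁ cos²(126° − 171°) = 0.001218 I₀ · cos²(45°) = 0.000609 I₀.
Ratio = 0.000609 / 0.6525 = 0.0009333.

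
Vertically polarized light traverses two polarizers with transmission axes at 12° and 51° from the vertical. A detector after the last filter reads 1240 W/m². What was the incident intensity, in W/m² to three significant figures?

I₀ ≈ 2150 W/m²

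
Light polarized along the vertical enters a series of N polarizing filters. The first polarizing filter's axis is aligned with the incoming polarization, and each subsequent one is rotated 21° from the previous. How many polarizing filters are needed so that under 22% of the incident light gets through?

N = 13

First polarizer is aligned with the polarization: full transmission.
Each further stage multiplies by cos²(21°) = 0.8716.
After N polarizers: T = 0.8716^(N−1). Require T < 0.22 ⇒ N−1 > ln(0.22)/ln(0.8716) = 11.02, so N−1 ≥ 12 and N = 13.
Check: N=13 gives T = 0.1922 < 0.22; N=12 gives T = 0.2205.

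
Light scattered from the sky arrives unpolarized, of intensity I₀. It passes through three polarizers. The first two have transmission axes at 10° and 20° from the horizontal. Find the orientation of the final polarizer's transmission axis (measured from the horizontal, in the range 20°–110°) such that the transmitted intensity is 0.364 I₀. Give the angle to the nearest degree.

θ ≈ 50°

Unpolarized light through the first polarizer → I₁ = ½ I₀, now polarized at 10°.
I₂ = I₁ cos²(20° − 10°) = 0.5 I₀ · cos²(10°) = 0.4849 I₀.
Need I₃/I₀ = 0.364, so cos²(θ − 20°) = 0.364 / 0.4849 = 0.7506.
θ − 20° = arccos(√0.7506) = 30.0°, giving θ ≈ 20 + 30.0 = 50.0°.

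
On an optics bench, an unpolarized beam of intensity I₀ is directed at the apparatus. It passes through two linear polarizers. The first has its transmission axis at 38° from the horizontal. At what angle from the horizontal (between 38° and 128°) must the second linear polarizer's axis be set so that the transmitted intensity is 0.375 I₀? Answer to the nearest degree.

θ ≈ 68°

Unpolarized light through the first polarizer → I₁ = ½ I₀, now polarized at 38°.
Need I₂/I₀ = 0.375, so cos²(θ − 38°) = 0.375 / 0.5 = 0.75.
θ − 38° = arccos(√0.75) = 30.0°, giving θ ≈ 38 + 30.0 = 68.0°.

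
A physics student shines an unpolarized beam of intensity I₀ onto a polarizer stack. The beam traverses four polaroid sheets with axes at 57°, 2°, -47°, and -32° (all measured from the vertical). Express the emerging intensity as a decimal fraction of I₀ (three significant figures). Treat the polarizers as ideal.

Unpolarized light through the first polarizer → I₁ = ½ I₀, now polarized at 57°.
I₂ = I₁ cos²(2° − 57°) = 0.5 I₀ · cos²(55°) = 0.1645 I₀.
I₃ = I₂ cos²(-47° − 2°) = 0.1645 I₀ · cos²(49°) = 0.0708 I₀.
I₄ = I₃ cos²(-32° + 47°) = 0.0708 I₀ · cos²(15°) = 0.06606 I₀.
Transmitted fraction = 0.06606.

≈ 0.0661 I₀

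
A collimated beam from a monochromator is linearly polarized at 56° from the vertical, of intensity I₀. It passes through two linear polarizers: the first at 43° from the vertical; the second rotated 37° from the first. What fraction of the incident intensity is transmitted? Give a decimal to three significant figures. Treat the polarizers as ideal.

≈ 0.606 I₀

I₁ = I₀ cos²(43° − 56°) = I₀ cos²(13°) = 0.9494 I₀.
I₂ = I₁ cos²(37°) = 0.9494 · 0.6378 I₀ = 0.6055 I₀.
Transmitted fraction = 0.6055.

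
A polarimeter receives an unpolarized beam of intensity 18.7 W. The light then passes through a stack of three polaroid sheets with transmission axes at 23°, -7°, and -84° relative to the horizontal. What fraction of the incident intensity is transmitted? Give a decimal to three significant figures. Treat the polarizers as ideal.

Unpolarized light through the first polarizer → I₁ = 18.7 W/2 = 9.35 W, polarized at 23°.
I₂ = I₁ · cos²(30°) = 9.35 · 0.75 = 7.013 W.
I₃ = I₂ · cos²(77°) = 7.013 · 0.0506 = 0.3549 W.
Transmitted fraction = 0.01898.

I/I₀ ≈ 0.0190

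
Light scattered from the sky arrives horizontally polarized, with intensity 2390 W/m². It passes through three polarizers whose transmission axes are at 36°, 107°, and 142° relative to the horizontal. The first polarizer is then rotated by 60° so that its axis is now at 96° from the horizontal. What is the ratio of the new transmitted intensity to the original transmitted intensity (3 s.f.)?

I_new/I_old ≈ 0.152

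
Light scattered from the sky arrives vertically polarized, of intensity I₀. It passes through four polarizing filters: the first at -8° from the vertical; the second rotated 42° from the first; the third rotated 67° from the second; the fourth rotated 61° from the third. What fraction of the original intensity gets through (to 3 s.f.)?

≈ 0.0194 I₀

By Malus's law, I₁ = I₀ cos²(-8° − 0°) = I₀ cos²(8°) = 0.9806 I₀.
I₂ = I₁ cos²(42°) = 0.9806 · 0.5523 I₀ = 0.5416 I₀.
I₃ = I₂ cos²(67°) = 0.5416 · 0.1527 I₀ = 0.08268 I₀.
I₄ = I₃ cos²(61°) = 0.08268 · 0.235 I₀ = 0.01943 I₀.
Transmitted fraction = 0.01943.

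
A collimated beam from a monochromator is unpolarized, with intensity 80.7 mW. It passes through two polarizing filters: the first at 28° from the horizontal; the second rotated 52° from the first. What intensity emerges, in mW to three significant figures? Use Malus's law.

Unpolarized light through the first polarizer → I₁ = 80.7 mW/2 = 40.35 mW, polarized at 28°.
I₂ = I₁ · cos²(52°) = 40.35 · 0.379 = 15.29 mW.

I ≈ 15.3 mW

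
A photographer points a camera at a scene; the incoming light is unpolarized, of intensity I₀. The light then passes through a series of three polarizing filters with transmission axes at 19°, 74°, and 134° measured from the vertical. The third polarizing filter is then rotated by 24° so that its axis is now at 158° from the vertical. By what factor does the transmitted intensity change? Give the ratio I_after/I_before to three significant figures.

Before rotation:
Unpolarized light through the first polarizer → I₁ = ½ I₀, now polarized at 19°.
I₂ = I₁ cos²(74° − 19°) = 0.5 I₀ · cos²(55°) = 0.1645 I₀.
I₃ = I₂ cos²(134° − 74°) = 0.1645 I₀ · cos²(60°) = 0.04112 I₀.
After rotation:
Unpolarized light through the first polarizer → I₁ = ½ I₀, now polarized at 19°.
I₂ = I₁ cos²(74° − 19°) = 0.5 I₀ · cos²(55°) = 0.1645 I₀.
I₃ = I₂ cos²(158° − 74°) = 0.1645 I₀ · cos²(84°) = 0.001797 I₀.
Ratio = 0.001797 / 0.04112 = 0.0437.

I_new/I_old ≈ 0.0437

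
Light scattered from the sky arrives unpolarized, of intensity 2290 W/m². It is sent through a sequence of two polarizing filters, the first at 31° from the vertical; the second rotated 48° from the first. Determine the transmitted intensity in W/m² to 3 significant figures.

Unpolarized light through the first polarizer → I₁ = 2290 W/m²/2 = 1145 W/m², polarized at 31°.
I₂ = I₁ · cos²(48°) = 1145 · 0.4477 = 512.7 W/m².

I ≈ 513 W/m²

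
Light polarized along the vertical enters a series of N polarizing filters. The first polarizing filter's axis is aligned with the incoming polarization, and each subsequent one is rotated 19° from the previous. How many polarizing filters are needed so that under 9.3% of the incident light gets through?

N = 23

First polarizer is aligned with the polarization: full transmission.
Each further stage multiplies by cos²(19°) = 0.894.
After N polarizers: T = 0.894^(N−1). Require T < 0.093 ⇒ N−1 > ln(0.093)/ln(0.894) = 21.20, so N−1 ≥ 22 and N = 23.
Check: N=23 gives T = 0.08501 < 0.093; N=22 gives T = 0.09509.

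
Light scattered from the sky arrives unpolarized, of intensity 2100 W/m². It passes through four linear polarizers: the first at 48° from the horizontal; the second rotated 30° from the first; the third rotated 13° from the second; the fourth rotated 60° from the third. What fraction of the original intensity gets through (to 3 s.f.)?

I/I₀ ≈ 0.0890

Unpolarized light through the first polarizer → I₁ = 2100 W/m²/2 = 1050 W/m², polarized at 48°.
I₂ = I₁ · cos²(30°) = 1050 · 0.75 = 787.5 W/m².
I₃ = I₂ · cos²(13°) = 787.5 · 0.9494 = 747.7 W/m².
I₄ = I₃ · cos²(60°) = 747.7 · 0.25 = 186.9 W/m².
Transmitted fraction = 0.08901.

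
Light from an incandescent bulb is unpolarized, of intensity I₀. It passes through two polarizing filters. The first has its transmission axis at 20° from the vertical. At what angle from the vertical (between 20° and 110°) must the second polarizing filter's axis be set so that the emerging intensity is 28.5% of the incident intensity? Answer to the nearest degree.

θ ≈ 61°

Unpolarized light through the first polarizer → I₁ = ½ I₀, now polarized at 20°.
Need I₂/I₀ = 0.285, so cos²(θ − 20°) = 0.285 / 0.5 = 0.57.
θ − 20° = arccos(√0.57) = 41.0°, giving θ ≈ 20 + 41.0 = 61.0°.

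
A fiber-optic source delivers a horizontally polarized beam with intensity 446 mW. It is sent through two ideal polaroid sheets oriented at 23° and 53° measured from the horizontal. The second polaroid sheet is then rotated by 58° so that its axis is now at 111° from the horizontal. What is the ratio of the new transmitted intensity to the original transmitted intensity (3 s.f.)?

Before rotation:
I₁ = I₀ cos²(23° − 0°) = I₀ cos²(23°) = 0.8473 I₀.
I₂ = I₁ cos²(53° − 23°) = 0.8473 I₀ · cos²(30°) = 0.6355 I₀.
After rotation:
I₁ = I₀ cos²(23° − 0°) = I₀ cos²(23°) = 0.8473 I₀.
I₂ = I₁ cos²(111° − 23°) = 0.8473 I₀ · cos²(88°) = 0.001032 I₀.
Ratio = 0.001032 / 0.6355 = 0.001624.

I_new/I_old ≈ 0.00162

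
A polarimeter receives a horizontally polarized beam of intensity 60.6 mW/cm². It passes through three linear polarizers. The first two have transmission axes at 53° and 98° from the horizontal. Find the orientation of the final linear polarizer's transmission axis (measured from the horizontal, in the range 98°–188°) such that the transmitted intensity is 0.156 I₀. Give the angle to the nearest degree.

I₁ = I₀ cos²(53° − 0°) = I₀ cos²(53°) = 0.3622 I₀.
I₂ = I₁ cos²(98° − 53°) = 0.3622 I₀ · cos²(45°) = 0.1811 I₀.
Need I₃/I₀ = 0.156, so cos²(θ − 98°) = 0.156 / 0.1811 = 0.8614.
θ − 98° = arccos(√0.8614) = 21.9°, giving θ ≈ 98 + 21.9 = 119.9°.

θ ≈ 120°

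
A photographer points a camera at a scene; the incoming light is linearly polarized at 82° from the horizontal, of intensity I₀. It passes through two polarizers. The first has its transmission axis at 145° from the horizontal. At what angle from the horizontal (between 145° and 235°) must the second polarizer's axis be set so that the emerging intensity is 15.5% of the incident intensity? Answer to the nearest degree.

θ ≈ 175°

By Malus's law, I₁ = I₀ cos²(145° − 82°) = I₀ cos²(63°) = 0.2061 I₀.
Need I₂/I₀ = 0.155, so cos²(θ − 145°) = 0.155 / 0.2061 = 0.752.
θ − 145° = arccos(√0.752) = 29.9°, giving θ ≈ 145 + 29.9 = 174.9°.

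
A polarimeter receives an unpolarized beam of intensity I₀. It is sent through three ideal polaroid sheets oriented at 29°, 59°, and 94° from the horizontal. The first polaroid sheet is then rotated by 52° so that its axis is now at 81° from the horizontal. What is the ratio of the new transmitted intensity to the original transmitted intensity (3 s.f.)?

Before rotation:
Unpolarized light through the first polarizer → I₁ = ½ I₀, now polarized at 29°.
I₂ = I₁ cos²(59° − 29°) = 0.5 I₀ · cos²(30°) = 0.375 I₀.
I₃ = I₂ cos²(94° − 59°) = 0.375 I₀ · cos²(35°) = 0.2516 I₀.
After rotation:
Unpolarized light through the first polarizer → I₁ = ½ I₀, now polarized at 81°.
I₂ = I₁ cos²(59° − 81°) = 0.5 I₀ · cos²(22°) = 0.4298 I₀.
I₃ = I₂ cos²(94° − 59°) = 0.4298 I₀ · cos²(35°) = 0.2884 I₀.
Ratio = 0.2884 / 0.2516 = 1.146.

I_new/I_old ≈ 1.15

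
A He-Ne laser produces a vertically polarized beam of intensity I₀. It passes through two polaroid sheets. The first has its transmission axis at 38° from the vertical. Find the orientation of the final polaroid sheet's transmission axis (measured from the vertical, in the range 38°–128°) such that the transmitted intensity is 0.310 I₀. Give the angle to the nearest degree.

I₁ = I₀ cos²(38° − 0°) = I₀ cos²(38°) = 0.621 I₀.
Need I₂/I₀ = 0.31, so cos²(θ − 38°) = 0.31 / 0.621 = 0.4992.
θ − 38° = arccos(√0.4992) = 45.0°, giving θ ≈ 38 + 45.0 = 83.0°.

θ ≈ 83°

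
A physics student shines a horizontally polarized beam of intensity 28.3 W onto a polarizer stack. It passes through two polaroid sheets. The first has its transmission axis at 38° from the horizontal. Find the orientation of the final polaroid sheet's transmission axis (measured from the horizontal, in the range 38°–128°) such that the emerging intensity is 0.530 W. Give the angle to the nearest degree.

By Malus's law, I₁ = I₀ cos²(38° − 0°) = I₀ cos²(38°) = 0.621 I₀.
Target fraction: 0.530 / 28.3 W = 0.01873 of I₀.
Need I₂/I₀ = 0.01873, so cos²(θ − 38°) = 0.01873 / 0.621 = 0.03016.
θ − 38° = arccos(√0.03016) = 80.0°, giving θ ≈ 38 + 80.0 = 118.0°.

θ ≈ 118°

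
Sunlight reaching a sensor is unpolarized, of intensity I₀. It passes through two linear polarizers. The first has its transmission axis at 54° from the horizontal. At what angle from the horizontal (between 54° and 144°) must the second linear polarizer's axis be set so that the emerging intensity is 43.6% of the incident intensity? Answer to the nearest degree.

Unpolarized light through the first polarizer → I₁ = ½ I₀, now polarized at 54°.
Need I₂/I₀ = 0.436, so cos²(θ − 54°) = 0.436 / 0.5 = 0.872.
θ − 54° = arccos(√0.872) = 21.0°, giving θ ≈ 54 + 21.0 = 75.0°.

θ ≈ 75°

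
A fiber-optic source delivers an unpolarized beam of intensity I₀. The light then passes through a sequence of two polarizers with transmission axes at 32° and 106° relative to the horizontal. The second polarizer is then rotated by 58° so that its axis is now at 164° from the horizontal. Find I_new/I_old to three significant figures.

I_new/I_old ≈ 5.89

Before rotation:
Unpolarized light through the first polarizer → I₁ = ½ I₀, now polarized at 32°.
I₂ = I₁ cos²(106° − 32°) = 0.5 I₀ · cos²(74°) = 0.03799 I₀.
After rotation:
Unpolarized light through the first polarizer → I₁ = ½ I₀, now polarized at 32°.
Angle between axes 1 and 2: 48°. I₂ = 0.5 I₀ · cos²(48°) = 0.2239 I₀.
Ratio = 0.2239 / 0.03799 = 5.893.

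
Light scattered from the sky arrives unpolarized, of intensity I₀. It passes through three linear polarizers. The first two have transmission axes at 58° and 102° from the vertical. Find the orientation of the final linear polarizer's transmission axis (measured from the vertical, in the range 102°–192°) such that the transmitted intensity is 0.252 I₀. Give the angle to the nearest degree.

θ ≈ 111°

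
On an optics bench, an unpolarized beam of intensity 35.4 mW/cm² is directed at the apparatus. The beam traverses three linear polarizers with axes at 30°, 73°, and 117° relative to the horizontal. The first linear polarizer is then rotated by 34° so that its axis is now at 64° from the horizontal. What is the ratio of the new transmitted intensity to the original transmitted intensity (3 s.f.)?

I_new/I_old ≈ 1.82

Before rotation:
Unpolarized light through the first polarizer → I₁ = ½ I₀, now polarized at 30°.
I₂ = I₁ cos²(73° − 30°) = 0.5 I₀ · cos²(43°) = 0.2674 I₀.
I₃ = I₂ cos²(117° − 73°) = 0.2674 I₀ · cos²(44°) = 0.1384 I₀.
After rotation:
Unpolarized light through the first polarizer → I₁ = ½ I₀, now polarized at 64°.
I₂ = I₁ cos²(73° − 64°) = 0.5 I₀ · cos²(9°) = 0.4878 I₀.
I₃ = I₂ cos²(117° − 73°) = 0.4878 I₀ · cos²(44°) = 0.2524 I₀.
Ratio = 0.2524 / 0.1384 = 1.824.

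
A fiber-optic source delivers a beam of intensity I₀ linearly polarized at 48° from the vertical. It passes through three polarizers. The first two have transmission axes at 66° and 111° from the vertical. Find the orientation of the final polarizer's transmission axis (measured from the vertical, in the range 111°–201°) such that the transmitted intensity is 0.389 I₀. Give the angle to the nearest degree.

θ ≈ 133°

I₁ = I₀ cos²(66° − 48°) = I₀ cos²(18°) = 0.9045 I₀.
I₂ = I₁ cos²(111° − 66°) = 0.9045 I₀ · cos²(45°) = 0.4523 I₀.
Need I₃/I₀ = 0.389, so cos²(θ − 111°) = 0.389 / 0.4523 = 0.8601.
θ − 111° = arccos(√0.8601) = 22.0°, giving θ ≈ 111 + 22.0 = 133.0°.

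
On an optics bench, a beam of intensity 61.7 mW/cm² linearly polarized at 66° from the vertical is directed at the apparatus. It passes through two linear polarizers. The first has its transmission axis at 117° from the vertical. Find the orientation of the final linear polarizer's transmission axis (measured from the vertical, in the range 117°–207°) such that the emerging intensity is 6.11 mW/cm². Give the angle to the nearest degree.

θ ≈ 177°

I₁ = I₀ cos²(117° − 66°) = I₀ cos²(51°) = 0.396 I₀.
Target fraction: 6.11 / 61.7 mW/cm² = 0.09903 of I₀.
Need I₂/I₀ = 0.09903, so cos²(θ − 117°) = 0.09903 / 0.396 = 0.25.
θ − 117° = arccos(√0.25) = 60.0°, giving θ ≈ 117 + 60.0 = 177.0°.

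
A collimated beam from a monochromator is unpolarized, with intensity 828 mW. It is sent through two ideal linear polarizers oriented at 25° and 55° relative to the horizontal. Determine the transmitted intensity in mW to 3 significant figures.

I ≈ 311 mW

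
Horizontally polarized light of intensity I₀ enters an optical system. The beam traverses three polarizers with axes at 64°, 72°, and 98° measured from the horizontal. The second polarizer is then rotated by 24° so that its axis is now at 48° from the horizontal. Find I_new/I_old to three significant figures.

I_new/I_old ≈ 0.482

Before rotation:
I₁ = I₀ cos²(64° − 0°) = I₀ cos²(64°) = 0.1922 I₀.
I₂ = I₁ cos²(72° − 64°) = 0.1922 I₀ · cos²(8°) = 0.1884 I₀.
I₃ = I₂ cos²(98° − 72°) = 0.1884 I₀ · cos²(26°) = 0.1522 I₀.
After rotation:
I₁ = I₀ cos²(64° − 0°) = I₀ cos²(64°) = 0.1922 I₀.
I₂ = I₁ cos²(48° − 64°) = 0.1922 I₀ · cos²(16°) = 0.1776 I₀.
I₃ = I₂ cos²(98° − 48°) = 0.1776 I₀ · cos²(50°) = 0.07337 I₀.
Ratio = 0.07337 / 0.1522 = 0.4819.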